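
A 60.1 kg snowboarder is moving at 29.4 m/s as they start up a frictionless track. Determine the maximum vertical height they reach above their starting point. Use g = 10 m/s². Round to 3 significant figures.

h = 43.2 m

Setting KE at the bottom equal to PE gained: ½mv² = mgh
h = v²/(2g) = 29.4²/(2 × 10) = 43.22 m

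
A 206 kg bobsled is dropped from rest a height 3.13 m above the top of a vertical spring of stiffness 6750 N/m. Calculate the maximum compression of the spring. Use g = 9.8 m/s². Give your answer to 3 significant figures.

x = 1.70 m

Measuring PE from the top of the relaxed spring, at max compression the bobsled has dropped H + x with zero KE, so:
mg(H + x) = ½kx²
½(6750)x² − (206)(9.8)x − (206)(9.8)(3.13) = 0
3375x² − 2019x − 6319 = 0
x = [2019 + √(4.076e+06 + 8.5304e+07)]/(2 × 3375) = 1.700 m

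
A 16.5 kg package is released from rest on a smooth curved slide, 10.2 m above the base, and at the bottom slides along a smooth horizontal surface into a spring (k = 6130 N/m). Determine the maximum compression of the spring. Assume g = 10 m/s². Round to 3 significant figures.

x = 0.741 m

Gravitational PE at the top equals spring PE at max compression: mgh = ½kx²
x = √(2mgh/k) = √(2 × 16.5 × 10 × 10.2 / 6130) = 0.7410 m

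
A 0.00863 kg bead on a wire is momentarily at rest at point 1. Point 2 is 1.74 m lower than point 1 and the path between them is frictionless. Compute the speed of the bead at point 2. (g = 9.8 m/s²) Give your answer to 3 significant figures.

v = 5.84 m/s

Equating total energy at the two states: mgh = ½mv²
v = √(2gh) = √(2 × 9.8 × 1.74) = √34.104 = 5.840 m/s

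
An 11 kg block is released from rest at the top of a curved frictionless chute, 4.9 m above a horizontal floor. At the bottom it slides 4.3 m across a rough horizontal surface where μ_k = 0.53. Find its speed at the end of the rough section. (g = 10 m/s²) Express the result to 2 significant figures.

Energy bookkeeping (friction removes W_f = μ_k N d):
mgh = ½mv² + μ_k m g d
W_f = μ_k mg d = (0.53)(11)(10)(4.3) = 250.7 J
½mv² = mgh − W_f = 539.00 − 250.7 = 288.31 J
v = √(2 × 288.31/11) = 7.240 m/s

v = 7.2 m/s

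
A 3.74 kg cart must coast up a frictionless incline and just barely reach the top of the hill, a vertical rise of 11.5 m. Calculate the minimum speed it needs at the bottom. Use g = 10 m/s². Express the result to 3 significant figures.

v = 15.2 m/s

At the top it is momentarily at rest, so all KE converts to PE: ½mv² = mgh
v = √(2gh) = √(2 × 10 × 11.5) = 15.17 m/s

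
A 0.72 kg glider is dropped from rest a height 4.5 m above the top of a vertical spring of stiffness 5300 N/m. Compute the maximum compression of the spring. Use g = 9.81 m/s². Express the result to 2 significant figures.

x = 0.11 m

Measuring PE from the top of the relaxed spring, at max compression the glider has dropped H + x with zero KE, so:
mg(H + x) = ½kx²
½(5300)x² − (0.72)(9.81)x − (0.72)(9.81)(4.5) = 0
2650x² − 7.063x − 31.78 = 0
x = [7.063 + √(49.89 + 336915)]/(2 × 2650) = 0.1109 m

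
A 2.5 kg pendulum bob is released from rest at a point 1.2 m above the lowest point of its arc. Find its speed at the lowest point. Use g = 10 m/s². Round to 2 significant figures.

v = 4.9 m/s

Equating total energy at the two states: mgh = ½mv²
v = √(2gh) = √(2 × 10 × 1.2) = √24.000 = 4.899 m/s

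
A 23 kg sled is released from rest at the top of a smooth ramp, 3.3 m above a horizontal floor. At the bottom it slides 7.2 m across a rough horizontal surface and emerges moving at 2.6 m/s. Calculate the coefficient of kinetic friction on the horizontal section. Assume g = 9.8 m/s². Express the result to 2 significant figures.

μ_k = 0.41

Energy at the top = energy at the end + work done against friction:
mgh = ½mv² + μ_k m g d
mgh = 743.82 J; ½mv² = 77.740 J
W_f = 743.82 − 77.740 = 666.1 J
μ_k = W_f/(mg·d) = 666.1/(225.4 × 7.2) = 0.4104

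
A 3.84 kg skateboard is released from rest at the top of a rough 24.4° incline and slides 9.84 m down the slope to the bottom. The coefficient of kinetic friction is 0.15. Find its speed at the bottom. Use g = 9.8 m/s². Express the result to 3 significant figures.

Energy: mgh = ½mv² + W_f, with h = L sinθ and W_f = μ_k (mg cosθ) L
mgh = mgL sinθ = (3.84)(9.8)(9.84)sin24.4° = 152.97 J
W_f = μ_k mg cosθ · L = (0.15)(3.84)(9.8)cos24.4°·9.84 = 50.58 J
½mv² = 152.97 − 50.58 = 102.39 J
v = √(2 × 102.39/3.84) = 7.303 m/s

v = 7.30 m/s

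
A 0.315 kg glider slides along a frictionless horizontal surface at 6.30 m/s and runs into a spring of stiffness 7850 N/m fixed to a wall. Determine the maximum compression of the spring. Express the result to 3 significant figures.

Conservation of energy between contact and max compression: ½mv² = ½kx²
x = v√(m/k) = 6.30 × √(0.315/7850) = 0.03991 m

x = 0.0399 m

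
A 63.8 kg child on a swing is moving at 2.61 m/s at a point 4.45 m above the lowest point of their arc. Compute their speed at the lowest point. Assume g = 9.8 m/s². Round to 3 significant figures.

By conservation of mechanical energy, ½mv₀² + mgh = ½mv²
The mass cancels from both sides.
v² = v₀² + 2gh = (2.61)² + 2(9.8)(4.45) = 94.032
v = √94.032 = 9.697 m/s

v = 9.70 m/s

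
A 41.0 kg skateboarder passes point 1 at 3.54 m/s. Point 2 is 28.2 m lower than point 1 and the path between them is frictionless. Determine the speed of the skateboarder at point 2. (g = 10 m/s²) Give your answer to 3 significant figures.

Energy conservation between the two points: ½mv₀² + mgh = ½mv²
v² = v₀² + 2gh = (3.54)² + 2(10)(28.2) = 576.53
v = √576.53 = 24.01 m/s

v = 24.0 m/s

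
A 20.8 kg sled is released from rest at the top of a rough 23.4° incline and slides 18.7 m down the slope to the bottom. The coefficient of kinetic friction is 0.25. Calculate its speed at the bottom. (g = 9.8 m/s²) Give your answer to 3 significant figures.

v = 7.84 m/s

Energy: mgh = ½mv² + W_f, with h = L sinθ and W_f = μ_k (mg cosθ) L
mgh = mgL sinθ = (20.8)(9.8)(18.7)sin23.4° = 1513.9 J
W_f = μ_k mg cosθ · L = (0.25)(20.8)(9.8)cos23.4°·18.7 = 874.6 J
½mv² = 1513.9 − 874.6 = 639.28 J
v = √(2 × 639.28/20.8) = 7.840 m/s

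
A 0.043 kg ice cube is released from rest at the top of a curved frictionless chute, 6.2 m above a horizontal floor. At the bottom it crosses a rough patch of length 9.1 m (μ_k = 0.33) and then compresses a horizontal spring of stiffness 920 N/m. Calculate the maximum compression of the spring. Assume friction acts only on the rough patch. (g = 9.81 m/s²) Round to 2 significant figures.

Initial energy: E₁ = mgh = (0.043)(9.81)(6.2) = 2.6153 J
Friction removes W_f = μ_k mg d = (0.33)(0.043)(9.81)(9.1) = 1.267 J
Energy reaching the spring: E = 2.6153 − 1.267 = 1.3486 J
At max compression ½kx² = E ⇒ x = √(2E/k) = √(2 × 1.3486/920) = 0.05415 m

x = 0.054 m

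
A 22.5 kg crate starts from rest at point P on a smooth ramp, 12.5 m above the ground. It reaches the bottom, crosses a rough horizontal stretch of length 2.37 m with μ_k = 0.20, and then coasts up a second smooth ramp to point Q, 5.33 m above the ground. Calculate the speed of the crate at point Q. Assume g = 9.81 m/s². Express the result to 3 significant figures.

v = 11.5 m/s

Energy at P: mgh₁ = (22.5)(9.81)(12.5) = 2759.1 J
Friction loss: W_f = μ_k mg d = 104.6 J
At Q: ½mv² + mgh₂ = mgh₁ − W_f
½mv² = 2759.1 − 104.6 − 1176.5 = 1478.0 J
v = √(2 × 1478.0/22.5) = 11.46 m/s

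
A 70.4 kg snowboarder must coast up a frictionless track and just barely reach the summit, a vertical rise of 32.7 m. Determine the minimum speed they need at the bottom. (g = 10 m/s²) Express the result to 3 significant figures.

v = 25.6 m/s

At the top they are momentarily at rest, so all KE converts to PE: ½mv² = mgh
v = √(2gh) = √(2 × 10 × 32.7) = 25.57 m/s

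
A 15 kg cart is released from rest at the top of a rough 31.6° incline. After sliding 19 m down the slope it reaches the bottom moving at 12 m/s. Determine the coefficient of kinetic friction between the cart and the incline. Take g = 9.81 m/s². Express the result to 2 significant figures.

μ_k = 0.16

mgh = ½mv² + μ_k (mg cosθ) L, with h = L sinθ
mgL sinθ = 1465.0 J; ½mv² = 1080.0 J
W_f = 1465.0 − 1080.0 = 385.0 J
μ_k = W_f/(mg cosθ · L) = 385.0/(125.3 × 19) = 0.1617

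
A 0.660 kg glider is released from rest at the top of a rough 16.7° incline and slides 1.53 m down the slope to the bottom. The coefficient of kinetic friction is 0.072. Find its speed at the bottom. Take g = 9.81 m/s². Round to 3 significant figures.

Taking the bottom as reference, mgh = ½mv² + μ_k N L with h = L sinθ, N = mg cosθ:
mgh = mgL sinθ = (0.660)(9.81)(1.53)sin16.7° = 2.8466 J
W_f = μ_k mg cosθ · L = (0.072)(0.660)(9.81)cos16.7°·1.53 = 0.6832 J
½mv² = 2.8466 − 0.6832 = 2.1635 J
v = √(2 × 2.1635/0.660) = 2.560 m/s

v = 2.56 m/s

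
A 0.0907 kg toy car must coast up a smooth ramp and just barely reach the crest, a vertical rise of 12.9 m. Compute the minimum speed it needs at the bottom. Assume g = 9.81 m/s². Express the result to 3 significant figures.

At the top it is momentarily at rest, so all KE converts to PE: ½mv² = mgh
v = √(2gh) = √(2 × 9.81 × 12.9) = 15.91 m/s

v = 15.9 m/s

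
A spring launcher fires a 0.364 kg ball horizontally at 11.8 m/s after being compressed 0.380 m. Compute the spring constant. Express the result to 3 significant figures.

½kx² = ½mv²
k = mv²/x² = (0.364)(11.8)²/(0.380)² = 351.0 N/m

k = 351 N/m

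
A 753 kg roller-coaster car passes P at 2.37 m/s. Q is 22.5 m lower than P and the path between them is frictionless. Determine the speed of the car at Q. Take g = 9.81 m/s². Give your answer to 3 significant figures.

v = 21.1 m/s

Energy conservation between the two points: ½mv₀² + mgh = ½mv²
v² = v₀² + 2gh = (2.37)² + 2(9.81)(22.5) = 447.07
v = √447.07 = 21.14 m/s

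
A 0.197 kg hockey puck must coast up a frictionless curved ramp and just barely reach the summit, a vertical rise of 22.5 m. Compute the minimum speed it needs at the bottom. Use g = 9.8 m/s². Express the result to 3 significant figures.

v = 21.0 m/s

At the top it is momentarily at rest, so all KE converts to PE: ½mv² = mgh
v = √(2gh) = √(2 × 9.8 × 22.5) = 21.00 m/s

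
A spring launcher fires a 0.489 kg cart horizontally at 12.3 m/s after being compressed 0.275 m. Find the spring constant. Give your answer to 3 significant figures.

k = 978 N/m

Energy stored in the spring equals the launch KE: ½kx² = ½mv²
k = mv²/x² = (0.489)(12.3)²/(0.275)² = 978.3 N/m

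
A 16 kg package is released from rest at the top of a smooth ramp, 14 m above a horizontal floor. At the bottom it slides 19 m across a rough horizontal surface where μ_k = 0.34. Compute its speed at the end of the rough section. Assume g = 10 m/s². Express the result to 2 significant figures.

Applying the work–energy principle:
mgh = ½mv² + μ_k m g d
W_f = μ_k mg d = (0.34)(16)(10)(19) = 1034 J
½mv² = mgh − W_f = 2240.0 − 1034 = 1206.4 J
v = √(2 × 1206.4/16) = 12.28 m/s

v = 12 m/s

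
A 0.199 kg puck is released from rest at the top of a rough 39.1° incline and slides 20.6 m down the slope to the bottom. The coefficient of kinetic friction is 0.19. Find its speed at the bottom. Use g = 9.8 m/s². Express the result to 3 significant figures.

Energy: mgh = ½mv² + W_f, with h = L sinθ and W_f = μ_k (mg cosθ) L
mgh = mgL sinθ = (0.199)(9.8)(20.6)sin39.1° = 25.337 J
W_f = μ_k mg cosθ · L = (0.19)(0.199)(9.8)cos39.1°·20.6 = 5.924 J
½mv² = 25.337 − 5.924 = 19.413 J
v = √(2 × 19.413/0.199) = 13.97 m/s

v = 14.0 m/s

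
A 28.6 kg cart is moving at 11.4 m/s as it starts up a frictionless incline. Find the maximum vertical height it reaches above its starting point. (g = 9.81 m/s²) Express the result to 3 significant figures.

h = 6.62 m

Setting KE at the bottom equal to PE gained: ½mv² = mgh
h = v²/(2g) = 11.4²/(2 × 9.81) = 6.624 m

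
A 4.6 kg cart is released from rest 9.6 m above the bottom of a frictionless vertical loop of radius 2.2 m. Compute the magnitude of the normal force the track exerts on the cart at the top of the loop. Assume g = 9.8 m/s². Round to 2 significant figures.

Energy from release to top (height 2r): mgh = ½mv_top² + mg(2r)
v_top² = 2g(h − 2r) = 2(9.8)(9.6 − 4.400) = 101.92 m²/s²
At the top, both N and weight point toward the centre: N + mg = mv_top²/r
N = m(v_top²/r − g) = 4.6(101.92/2.2 − 9.8) = 168.0 N

N = 170 N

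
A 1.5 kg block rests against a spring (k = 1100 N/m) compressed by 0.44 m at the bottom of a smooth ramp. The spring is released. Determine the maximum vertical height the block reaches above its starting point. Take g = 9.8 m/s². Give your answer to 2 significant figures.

All spring PE becomes gravitational PE at the highest point: ½kx² = mgh
h = kx²/(2mg) = (1100)(0.44)²/(2 × 1.5 × 9.8) = 7.244 m

h = 7.2 m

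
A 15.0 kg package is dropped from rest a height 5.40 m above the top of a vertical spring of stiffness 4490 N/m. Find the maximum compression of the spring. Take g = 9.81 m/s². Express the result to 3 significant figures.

Take the reference level at the top of the uncompressed spring. At max compression the package has fallen H + x and is momentarily at rest:
mg(H + x) = ½kx²
½(4490)x² − (15.0)(9.81)x − (15.0)(9.81)(5.40) = 0
2245x² − 147.2x − 794.6 = 0
x = [147.2 + √(21653 + 7.1356e+06)]/(2 × 2245) = 0.6286 m

x = 0.629 m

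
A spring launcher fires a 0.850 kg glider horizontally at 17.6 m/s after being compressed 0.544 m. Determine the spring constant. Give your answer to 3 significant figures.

k = 890 N/m

½kx² = ½mv²
k = mv²/x² = (0.850)(17.6)²/(0.544)² = 889.7 N/m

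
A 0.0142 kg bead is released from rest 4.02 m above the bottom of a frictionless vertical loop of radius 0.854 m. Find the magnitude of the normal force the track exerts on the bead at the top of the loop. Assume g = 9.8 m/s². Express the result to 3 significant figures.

N = 0.614 N

Energy from release to top (height 2r): mgh = ½mv_top² + mg(2r)
v_top² = 2g(h − 2r) = 2(9.8)(4.02 − 1.708) = 45.315 m²/s²
At the top, both N and weight point toward the centre: N + mg = mv_top²/r
N = m(v_top²/r − g) = 0.0142(45.315/0.854 − 9.8) = 0.6143 N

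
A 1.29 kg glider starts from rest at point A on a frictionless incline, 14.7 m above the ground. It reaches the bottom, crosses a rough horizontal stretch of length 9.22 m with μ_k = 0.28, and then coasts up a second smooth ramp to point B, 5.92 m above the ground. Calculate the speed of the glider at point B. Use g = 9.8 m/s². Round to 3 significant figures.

Energy at A: mgh₁ = (1.29)(9.8)(14.7) = 185.84 J
Friction loss: W_f = μ_k mg d = 32.64 J
At B: ½mv² + mgh₂ = mgh₁ − W_f
½mv² = 185.84 − 32.64 − 74.841 = 78.360 J
v = √(2 × 78.360/1.29) = 11.02 m/s

v = 11.0 m/s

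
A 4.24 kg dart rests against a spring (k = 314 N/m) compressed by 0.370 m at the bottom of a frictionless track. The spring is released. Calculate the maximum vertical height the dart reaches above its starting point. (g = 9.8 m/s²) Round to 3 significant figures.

h = 0.517 m

All spring PE becomes gravitational PE at the highest point: ½kx² = mgh
h = kx²/(2mg) = (314)(0.370)²/(2 × 4.24 × 9.8) = 0.5173 m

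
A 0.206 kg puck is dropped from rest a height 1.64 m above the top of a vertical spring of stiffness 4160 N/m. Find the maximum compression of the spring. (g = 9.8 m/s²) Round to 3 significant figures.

x = 0.0404 m

Measuring PE from the top of the relaxed spring, at max compression the puck has dropped H + x with zero KE, so:
mg(H + x) = ½kx²
½(4160)x² − (0.206)(9.8)x − (0.206)(9.8)(1.64) = 0
2080x² − 2.019x − 3.311 = 0
x = [2.019 + √(4.076 + 27546)]/(2 × 2080) = 0.04038 m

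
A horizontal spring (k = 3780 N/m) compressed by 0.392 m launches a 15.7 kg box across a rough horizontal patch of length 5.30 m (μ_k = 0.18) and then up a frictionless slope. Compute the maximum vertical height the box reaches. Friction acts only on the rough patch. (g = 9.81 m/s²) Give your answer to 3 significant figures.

h = 0.932 m

Spring energy: E₀ = ½kx² = ½(3780)(0.392)² = 290.42 J
Friction: W_f = μ_k mg d = (0.18)(15.7)(9.81)(5.30) = 146.9 J
Energy at base of ramp: E = 290.42 − 146.9 = 143.49 J
At max height all remaining energy is PE: mgh = E ⇒ h = E/(mg) = 143.49/(15.7 × 9.81) = 0.9317 m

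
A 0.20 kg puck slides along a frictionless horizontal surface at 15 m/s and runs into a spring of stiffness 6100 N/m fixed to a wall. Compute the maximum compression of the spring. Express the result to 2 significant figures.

x = 0.086 m

All KE is stored as spring PE at maximum compression: ½mv² = ½kx²
x = v√(m/k) = 15 × √(0.20/6100) = 0.08589 m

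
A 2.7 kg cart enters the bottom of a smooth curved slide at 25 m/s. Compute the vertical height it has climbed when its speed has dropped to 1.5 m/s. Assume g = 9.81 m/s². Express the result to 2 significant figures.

Conservation of energy: ½mv₁² = ½mv₂² + mgh
h = (v₁² − v₂²)/(2g) = (25² − 1.5²)/(2 × 9.81) = 31.74 m

h = 32 m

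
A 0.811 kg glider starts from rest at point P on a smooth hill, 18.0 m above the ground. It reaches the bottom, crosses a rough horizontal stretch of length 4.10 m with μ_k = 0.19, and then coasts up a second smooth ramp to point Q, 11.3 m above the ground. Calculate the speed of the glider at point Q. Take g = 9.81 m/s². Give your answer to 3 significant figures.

v = 10.8 m/s

Energy at P: mgh₁ = (0.811)(9.81)(18.0) = 143.21 J
Friction loss: W_f = μ_k mg d = 6.198 J
At Q: ½mv² + mgh₂ = mgh₁ − W_f
½mv² = 143.21 − 6.198 − 89.902 = 47.107 J
v = √(2 × 47.107/0.811) = 10.78 m/s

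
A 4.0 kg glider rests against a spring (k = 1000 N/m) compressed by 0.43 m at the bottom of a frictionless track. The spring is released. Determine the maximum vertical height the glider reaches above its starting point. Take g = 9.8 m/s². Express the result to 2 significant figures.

At maximum height the glider is at rest, so ½kx² = mgh
h = kx²/(2mg) = (1000)(0.43)²/(2 × 4.0 × 9.8) = 2.358 m

h = 2.4 m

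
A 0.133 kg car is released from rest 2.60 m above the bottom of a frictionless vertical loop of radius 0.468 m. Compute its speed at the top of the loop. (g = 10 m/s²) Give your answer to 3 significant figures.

v = 5.77 m/s

Energy conservation: mgh = ½mv_top² + mg(2r)
v_top² = 2g(h − 2r) = 2(10)(2.60 − 0.9360) = 33.28
v_top = 5.769 m/s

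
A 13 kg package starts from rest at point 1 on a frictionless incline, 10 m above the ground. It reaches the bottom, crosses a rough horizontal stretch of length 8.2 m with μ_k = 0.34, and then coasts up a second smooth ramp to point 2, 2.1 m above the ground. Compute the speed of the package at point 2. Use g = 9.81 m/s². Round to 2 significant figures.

Energy at 1: mgh₁ = (13)(9.81)(10) = 1275.3 J
Friction loss: W_f = μ_k mg d = 355.6 J
At 2: ½mv² + mgh₂ = mgh₁ − W_f
½mv² = 1275.3 − 355.6 − 267.81 = 651.93 J
v = √(2 × 651.93/13) = 10.01 m/s

v = 10 m/s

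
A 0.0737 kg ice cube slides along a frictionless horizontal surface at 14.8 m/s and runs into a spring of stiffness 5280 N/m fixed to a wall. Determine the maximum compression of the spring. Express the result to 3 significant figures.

x = 0.0553 m

Conservation of energy between contact and max compression: ½mv² = ½kx²
x = v√(m/k) = 14.8 × √(0.0737/5280) = 0.05529 m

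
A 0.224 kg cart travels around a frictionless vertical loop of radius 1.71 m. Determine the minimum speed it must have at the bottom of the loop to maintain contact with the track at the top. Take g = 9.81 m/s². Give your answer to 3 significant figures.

v = 9.16 m/s

At the top: mg = mv_top²/r ⇒ v_top² = gr = 16.78 m²/s²
Energy from bottom to top (height 2r): ½mv_bot² = ½mv_top² + mg(2r)
v_bot² = gr + 4gr = 5gr = 83.88
v_bot = √(5gr) = 9.158 m/s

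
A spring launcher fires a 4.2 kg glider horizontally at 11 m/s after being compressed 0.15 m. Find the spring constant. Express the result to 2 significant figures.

½kx² = ½mv²
k = mv²/x² = (4.2)(11)²/(0.15)² = 22587 N/m

k = 23000 N/m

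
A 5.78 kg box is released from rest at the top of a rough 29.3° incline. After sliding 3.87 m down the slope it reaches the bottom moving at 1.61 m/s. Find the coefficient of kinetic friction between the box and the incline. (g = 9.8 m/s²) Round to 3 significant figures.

μ_k = 0.522

mgh = ½mv² + μ_k (mg cosθ) L, with h = L sinθ
mgL sinθ = 107.28 J; ½mv² = 7.4912 J
W_f = 107.28 − 7.4912 = 99.79 J
μ_k = W_f/(mg cosθ · L) = 99.79/(49.40 × 3.87) = 0.5220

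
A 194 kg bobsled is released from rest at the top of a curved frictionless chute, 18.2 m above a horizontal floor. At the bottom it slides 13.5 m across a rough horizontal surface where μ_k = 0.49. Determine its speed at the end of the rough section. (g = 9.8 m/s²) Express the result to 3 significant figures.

Energy bookkeeping (friction removes W_f = μ_k N d):
mgh = ½mv² + μ_k m g d
W_f = μ_k mg d = (0.49)(194)(9.8)(13.5) = 12576 J
½mv² = mgh − W_f = 34602 − 12576 = 22025 J
v = √(2 × 22025/194) = 15.07 m/s

v = 15.1 m/s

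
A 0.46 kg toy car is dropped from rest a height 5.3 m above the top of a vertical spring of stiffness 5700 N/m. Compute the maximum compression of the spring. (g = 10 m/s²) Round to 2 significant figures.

x = 0.093 m

Let x be the compression. The total drop is H + x, and the car is instantaneously at rest at max compression, so energy conservation gives:
mg(H + x) = ½kx²
½(5700)x² − (0.46)(10)x − (0.46)(10)(5.3) = 0
2850x² − 4.600x − 24.38 = 0
x = [4.600 + √(21.16 + 277932)]/(2 × 2850) = 0.09330 m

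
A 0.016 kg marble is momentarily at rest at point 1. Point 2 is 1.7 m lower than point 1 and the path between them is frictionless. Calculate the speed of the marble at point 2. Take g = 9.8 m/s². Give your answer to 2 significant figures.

v = 5.8 m/s

By conservation of mechanical energy, mgh = ½mv²
The mass cancels from both sides.
v = √(2gh) = √(2 × 9.8 × 1.7) = √33.320 = 5.772 m/s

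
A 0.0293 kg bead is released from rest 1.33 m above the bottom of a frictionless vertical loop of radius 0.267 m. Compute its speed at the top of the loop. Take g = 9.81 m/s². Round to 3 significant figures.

v = 3.95 m/s

Energy conservation: mgh = ½mv_top² + mg(2r)
v_top² = 2g(h − 2r) = 2(9.81)(1.33 − 0.5340) = 15.62
v_top = 3.952 m/s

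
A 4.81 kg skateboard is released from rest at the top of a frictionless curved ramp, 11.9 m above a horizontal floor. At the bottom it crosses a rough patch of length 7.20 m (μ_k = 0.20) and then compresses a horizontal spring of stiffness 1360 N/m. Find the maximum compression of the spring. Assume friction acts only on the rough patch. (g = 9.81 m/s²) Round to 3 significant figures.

x = 0.852 m

Initial energy: E₁ = mgh = (4.81)(9.81)(11.9) = 561.51 J
Friction removes W_f = μ_k mg d = (0.20)(4.81)(9.81)(7.20) = 67.95 J
Energy reaching the spring: E = 561.51 − 67.95 = 493.57 J
At max compression ½kx² = E ⇒ x = √(2E/k) = √(2 × 493.57/1360) = 0.8520 m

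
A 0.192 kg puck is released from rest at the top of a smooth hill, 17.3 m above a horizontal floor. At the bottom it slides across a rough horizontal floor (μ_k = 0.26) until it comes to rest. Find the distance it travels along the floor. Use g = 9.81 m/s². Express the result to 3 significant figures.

d = 66.5 m

Energy at the top = energy at the end + work done against friction:
At rest all PE has been dissipated by friction: mgh = μ_k m g d
d = h/μ_k = 17.3/0.26 = 66.54 m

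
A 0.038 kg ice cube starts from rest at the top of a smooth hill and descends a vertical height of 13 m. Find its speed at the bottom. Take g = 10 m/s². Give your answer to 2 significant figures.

v = 16 m/s

Equating total energy at the two states: mgh = ½mv²
v = √(2gh) = √(2 × 10 × 13) = √260.00 = 16.12 m/s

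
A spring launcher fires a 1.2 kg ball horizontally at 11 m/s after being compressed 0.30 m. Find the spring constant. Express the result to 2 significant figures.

k = 1600 N/m

Energy stored in the spring equals the launch KE: ½kx² = ½mv²
k = mv²/x² = (1.2)(11)²/(0.30)² = 1613 N/m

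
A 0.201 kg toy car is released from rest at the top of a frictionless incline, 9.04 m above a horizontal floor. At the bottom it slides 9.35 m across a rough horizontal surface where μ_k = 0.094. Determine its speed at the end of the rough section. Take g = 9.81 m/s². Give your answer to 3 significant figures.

v = 12.7 m/s

Energy at the top = energy at the end + work done against friction:
mgh = ½mv² + μ_k m g d
W_f = μ_k mg d = (0.094)(0.201)(9.81)(9.35) = 1.733 J
½mv² = mgh − W_f = 17.825 − 1.733 = 16.092 J
v = √(2 × 16.092/0.201) = 12.65 m/s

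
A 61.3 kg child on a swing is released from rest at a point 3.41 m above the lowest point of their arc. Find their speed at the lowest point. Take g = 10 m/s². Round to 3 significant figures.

v = 8.26 m/s

Equating total energy at the two states: mgh = ½mv²
v = √(2gh) = √(2 × 10 × 3.41) = √68.200 = 8.258 m/s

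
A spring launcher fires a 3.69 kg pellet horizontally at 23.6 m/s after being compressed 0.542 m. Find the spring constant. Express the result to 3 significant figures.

k = 7000 N/m

Spring PE at full compression equals KE at release: ½kx² = ½mv²
k = mv²/x² = (3.69)(23.6)²/(0.542)² = 6996 N/m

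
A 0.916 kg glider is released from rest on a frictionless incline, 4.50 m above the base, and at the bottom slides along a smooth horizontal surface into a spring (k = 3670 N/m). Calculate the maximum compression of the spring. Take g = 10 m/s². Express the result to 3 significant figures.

x = 0.150 m

At max compression the glider is momentarily at rest: mgh = ½kx²
x = √(2mgh/k) = √(2 × 0.916 × 10 × 4.50 / 3670) = 0.1499 m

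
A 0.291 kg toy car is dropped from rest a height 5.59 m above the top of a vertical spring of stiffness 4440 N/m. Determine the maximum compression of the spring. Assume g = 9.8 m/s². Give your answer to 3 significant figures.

x = 0.0854 m

Take the reference level at the top of the uncompressed spring. At max compression the car has fallen H + x and is momentarily at rest:
mg(H + x) = ½kx²
½(4440)x² − (0.291)(9.8)x − (0.291)(9.8)(5.59) = 0
2220x² − 2.852x − 15.94 = 0
x = [2.852 + √(8.133 + 141561)]/(2 × 2220) = 0.08538 m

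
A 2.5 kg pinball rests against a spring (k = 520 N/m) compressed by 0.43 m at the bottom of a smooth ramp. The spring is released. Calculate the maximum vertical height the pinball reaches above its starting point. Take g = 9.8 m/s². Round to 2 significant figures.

h = 2.0 m

At maximum height the pinball is at rest, so ½kx² = mgh
h = kx²/(2mg) = (520)(0.43)²/(2 × 2.5 × 9.8) = 1.962 m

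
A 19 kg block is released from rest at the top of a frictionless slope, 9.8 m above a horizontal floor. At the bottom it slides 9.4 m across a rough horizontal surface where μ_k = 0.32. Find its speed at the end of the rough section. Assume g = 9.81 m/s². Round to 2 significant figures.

v = 12 m/s

Energy bookkeeping (friction removes W_f = μ_k N d):
mgh = ½mv² + μ_k m g d
W_f = μ_k mg d = (0.32)(19)(9.81)(9.4) = 560.7 J
½mv² = mgh − W_f = 1826.6 − 560.7 = 1266.0 J
v = √(2 × 1266.0/19) = 11.54 m/s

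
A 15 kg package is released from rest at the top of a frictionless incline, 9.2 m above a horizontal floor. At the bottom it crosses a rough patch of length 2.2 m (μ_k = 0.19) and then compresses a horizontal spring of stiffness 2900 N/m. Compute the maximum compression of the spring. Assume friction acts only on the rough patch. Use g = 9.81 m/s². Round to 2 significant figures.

x = 0.94 m

Initial energy: E₁ = mgh = (15)(9.81)(9.2) = 1353.8 J
Friction removes W_f = μ_k mg d = (0.19)(15)(9.81)(2.2) = 61.51 J
Energy reaching the spring: E = 1353.8 − 61.51 = 1292.3 J
At max compression ½kx² = E ⇒ x = √(2E/k) = √(2 × 1292.3/2900) = 0.9440 m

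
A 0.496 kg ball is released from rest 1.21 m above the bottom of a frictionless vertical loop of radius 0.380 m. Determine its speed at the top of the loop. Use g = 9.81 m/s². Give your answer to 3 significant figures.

Energy conservation: mgh = ½mv_top² + mg(2r)
v_top² = 2g(h − 2r) = 2(9.81)(1.21 − 0.7600) = 8.829
v_top = 2.971 m/s

v = 2.97 m/s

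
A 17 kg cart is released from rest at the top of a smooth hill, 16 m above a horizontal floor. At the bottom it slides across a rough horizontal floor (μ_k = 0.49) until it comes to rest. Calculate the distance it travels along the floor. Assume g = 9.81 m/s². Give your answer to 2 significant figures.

d = 33 m

Energy at the top = energy at the end + work done against friction:
At rest all PE has been dissipated by friction: mgh = μ_k m g d
d = h/μ_k = 16/0.49 = 32.65 m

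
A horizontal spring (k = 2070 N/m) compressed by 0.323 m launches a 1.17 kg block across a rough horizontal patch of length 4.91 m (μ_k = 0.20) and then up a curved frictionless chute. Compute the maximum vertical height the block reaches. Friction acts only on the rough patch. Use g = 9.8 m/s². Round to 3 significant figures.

h = 8.44 m

Spring energy: E₀ = ½kx² = ½(2070)(0.323)² = 107.98 J
Friction: W_f = μ_k mg d = (0.20)(1.17)(9.8)(4.91) = 11.26 J
Energy at base of ramp: E = 107.98 − 11.26 = 96.721 J
At max height all remaining energy is PE: mgh = E ⇒ h = E/(mg) = 96.721/(1.17 × 9.8) = 8.435 m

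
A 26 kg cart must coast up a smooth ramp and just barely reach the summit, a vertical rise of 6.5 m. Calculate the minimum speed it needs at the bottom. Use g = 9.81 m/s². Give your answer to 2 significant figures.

At the top it is momentarily at rest, so all KE converts to PE: ½mv² = mgh
v = √(2gh) = √(2 × 9.81 × 6.5) = 11.29 m/s

v = 11 m/s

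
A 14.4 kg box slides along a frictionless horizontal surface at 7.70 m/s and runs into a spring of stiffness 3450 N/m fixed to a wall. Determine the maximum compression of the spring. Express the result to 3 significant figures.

x = 0.497 m

At max compression the box is momentarily at rest: ½mv² = ½kx²
x = v√(m/k) = 7.70 × √(14.4/3450) = 0.4975 m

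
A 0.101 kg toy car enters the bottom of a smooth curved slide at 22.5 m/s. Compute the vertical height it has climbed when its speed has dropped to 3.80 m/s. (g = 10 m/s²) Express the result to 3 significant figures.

h = 24.6 m

Energy balance between the two points: ½mv₁² = ½mv₂² + mgh
h = (v₁² − v₂²)/(2g) = (22.5² − 3.80²)/(2 × 10) = 24.59 m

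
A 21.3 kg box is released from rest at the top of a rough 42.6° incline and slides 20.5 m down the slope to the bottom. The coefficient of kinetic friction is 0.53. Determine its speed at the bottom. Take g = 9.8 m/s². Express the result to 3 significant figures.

Work–energy: mg(L sinθ) − μ_k(mg cosθ)L = ½mv²
mgh = mgL sinθ = (21.3)(9.8)(20.5)sin42.6° = 2896.5 J
W_f = μ_k mg cosθ · L = (0.53)(21.3)(9.8)cos42.6°·20.5 = 1669 J
½mv² = 2896.5 − 1669 = 1227.0 J
v = √(2 × 1227.0/21.3) = 10.73 m/s

v = 10.7 m/s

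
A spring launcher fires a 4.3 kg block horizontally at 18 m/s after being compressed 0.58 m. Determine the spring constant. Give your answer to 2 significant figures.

½kx² = ½mv²
k = mv²/x² = (4.3)(18)²/(0.58)² = 4141 N/m

k = 4100 N/m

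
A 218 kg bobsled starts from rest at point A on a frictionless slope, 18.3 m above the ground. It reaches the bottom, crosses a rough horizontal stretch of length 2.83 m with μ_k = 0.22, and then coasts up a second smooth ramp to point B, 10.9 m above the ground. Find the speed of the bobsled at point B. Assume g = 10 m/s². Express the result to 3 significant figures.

v = 11.6 m/s

Energy at A: mgh₁ = (218)(10)(18.3) = 39894 J
Friction loss: W_f = μ_k mg d = 1357 J
At B: ½mv² + mgh₂ = mgh₁ − W_f
½mv² = 39894 − 1357 − 23762 = 14775 J
v = √(2 × 14775/218) = 11.64 m/s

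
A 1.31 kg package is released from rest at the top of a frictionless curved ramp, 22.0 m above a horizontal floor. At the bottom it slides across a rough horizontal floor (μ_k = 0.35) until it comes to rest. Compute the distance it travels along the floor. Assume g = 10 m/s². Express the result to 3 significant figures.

Energy bookkeeping (friction removes W_f = μ_k N d):
At rest all PE has been dissipated by friction: mgh = μ_k m g d
d = h/μ_k = 22.0/0.35 = 62.86 m

d = 62.9 m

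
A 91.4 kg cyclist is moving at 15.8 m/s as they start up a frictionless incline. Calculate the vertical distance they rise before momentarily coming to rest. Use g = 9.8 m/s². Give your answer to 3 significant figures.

By energy conservation, ½mv² = mgh
h = v²/(2g) = 15.8²/(2 × 9.8) = 12.74 m

h = 12.7 m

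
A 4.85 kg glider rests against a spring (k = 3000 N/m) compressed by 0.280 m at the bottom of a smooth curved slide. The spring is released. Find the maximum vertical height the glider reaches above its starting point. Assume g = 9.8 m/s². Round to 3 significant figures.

h = 2.47 m

Energy conservation from release to the highest point: ½kx² = mgh
h = kx²/(2mg) = (3000)(0.280)²/(2 × 4.85 × 9.8) = 2.474 m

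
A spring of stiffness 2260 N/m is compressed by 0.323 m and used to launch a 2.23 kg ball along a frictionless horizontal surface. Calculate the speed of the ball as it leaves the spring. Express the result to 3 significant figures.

v = 10.3 m/s

The ball leaves the spring when the spring is at natural length, so ½kx² = ½mv²
v = x√(k/m) = 0.323 × √(2260/2.23) = 10.28 m/s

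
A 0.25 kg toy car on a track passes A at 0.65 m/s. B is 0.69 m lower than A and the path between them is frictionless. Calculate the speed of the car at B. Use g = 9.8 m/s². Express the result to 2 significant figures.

Equating total energy at the two states: ½mv₀² + mgh = ½mv²
v² = v₀² + 2gh = (0.65)² + 2(9.8)(0.69) = 13.946
v = √13.946 = 3.735 m/s

v = 3.7 m/s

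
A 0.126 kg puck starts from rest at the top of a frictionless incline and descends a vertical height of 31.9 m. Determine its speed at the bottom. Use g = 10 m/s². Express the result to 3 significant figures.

Mechanical energy is conserved (no friction): mgh = ½mv²
The mass cancels from both sides.
v = √(2gh) = √(2 × 10 × 31.9) = √638.00 = 25.26 m/s

v = 25.3 m/s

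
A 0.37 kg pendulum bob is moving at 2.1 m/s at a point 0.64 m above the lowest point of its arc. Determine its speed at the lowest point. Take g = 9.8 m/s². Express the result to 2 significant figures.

v = 4.1 m/s

Equating total energy at the two states: ½mv₀² + mgh = ½mv²
v² = v₀² + 2gh = (2.1)² + 2(9.8)(0.64) = 16.954
v = √16.954 = 4.118 m/s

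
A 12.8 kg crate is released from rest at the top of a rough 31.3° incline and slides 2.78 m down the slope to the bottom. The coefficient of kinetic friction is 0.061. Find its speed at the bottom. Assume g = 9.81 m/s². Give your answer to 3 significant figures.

Energy: mgh = ½mv² + W_f, with h = L sinθ and W_f = μ_k (mg cosθ) L
mgh = mgL sinθ = (12.8)(9.81)(2.78)sin31.3° = 181.35 J
W_f = μ_k mg cosθ · L = (0.061)(12.8)(9.81)cos31.3°·2.78 = 18.19 J
½mv² = 181.35 − 18.19 = 163.16 J
v = √(2 × 163.16/12.8) = 5.049 m/s

v = 5.05 m/s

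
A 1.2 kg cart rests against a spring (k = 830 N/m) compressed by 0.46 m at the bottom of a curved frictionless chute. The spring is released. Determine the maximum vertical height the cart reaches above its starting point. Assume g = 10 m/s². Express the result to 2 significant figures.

At maximum height the cart is at rest, so ½kx² = mgh
h = kx²/(2mg) = (830)(0.46)²/(2 × 1.2 × 10) = 7.318 m

h = 7.3 m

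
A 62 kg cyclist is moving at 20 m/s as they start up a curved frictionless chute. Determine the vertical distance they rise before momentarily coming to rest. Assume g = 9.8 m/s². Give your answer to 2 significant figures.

h = 20 m

By energy conservation, ½mv² = mgh
h = v²/(2g) = 20²/(2 × 9.8) = 20.41 m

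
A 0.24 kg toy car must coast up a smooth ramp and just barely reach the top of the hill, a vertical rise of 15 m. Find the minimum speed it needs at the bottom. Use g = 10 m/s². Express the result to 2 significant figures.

At the top it is momentarily at rest, so all KE converts to PE: ½mv² = mgh
v = √(2gh) = √(2 × 10 × 15) = 17.32 m/s

v = 17 m/s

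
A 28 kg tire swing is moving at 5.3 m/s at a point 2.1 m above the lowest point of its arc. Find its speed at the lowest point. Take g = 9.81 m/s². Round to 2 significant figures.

v = 8.3 m/s

Mechanical energy is conserved (no friction): ½mv₀² + mgh = ½mv²
The mass cancels from both sides.
v² = v₀² + 2gh = (5.3)² + 2(9.81)(2.1) = 69.292
v = √69.292 = 8.324 m/s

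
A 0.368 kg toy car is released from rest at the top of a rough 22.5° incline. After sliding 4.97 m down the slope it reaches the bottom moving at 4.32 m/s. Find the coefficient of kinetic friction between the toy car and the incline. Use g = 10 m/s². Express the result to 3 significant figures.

μ_k = 0.211

mgh = ½mv² + μ_k (mg cosθ) L, with h = L sinθ
mgL sinθ = 6.9991 J; ½mv² = 3.4339 J
W_f = 6.9991 − 3.4339 = 3.565 J
μ_k = W_f/(mg cosθ · L) = 3.565/(3.400 × 4.97) = 0.2110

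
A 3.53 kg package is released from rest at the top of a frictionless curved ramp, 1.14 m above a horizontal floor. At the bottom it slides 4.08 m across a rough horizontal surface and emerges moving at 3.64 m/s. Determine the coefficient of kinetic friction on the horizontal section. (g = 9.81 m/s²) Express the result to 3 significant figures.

μ_k = 0.114

Applying the work–energy principle:
mgh = ½mv² + μ_k m g d
mgh = 39.477 J; ½mv² = 23.386 J
W_f = 39.477 − 23.386 = 16.09 J
μ_k = W_f/(mg·d) = 16.09/(34.63 × 4.08) = 0.1139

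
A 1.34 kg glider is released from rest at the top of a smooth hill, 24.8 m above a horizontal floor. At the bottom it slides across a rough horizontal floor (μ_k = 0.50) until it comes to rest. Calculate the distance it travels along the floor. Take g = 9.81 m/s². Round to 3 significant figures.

d = 49.6 m

Energy bookkeeping (friction removes W_f = μ_k N d):
At rest all PE has been dissipated by friction: mgh = μ_k m g d
d = h/μ_k = 24.8/0.50 = 49.60 m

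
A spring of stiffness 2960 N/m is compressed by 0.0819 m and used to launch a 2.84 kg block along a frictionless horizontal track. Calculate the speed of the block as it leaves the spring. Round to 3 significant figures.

Conservation of energy: ½kx² = ½mv²
v = x√(k/m) = 0.0819 × √(2960/2.84) = 2.644 m/s

v = 2.64 m/s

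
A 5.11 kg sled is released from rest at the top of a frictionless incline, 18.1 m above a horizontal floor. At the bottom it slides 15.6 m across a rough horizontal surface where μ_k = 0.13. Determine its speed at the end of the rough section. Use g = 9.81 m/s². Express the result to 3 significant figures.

v = 17.8 m/s

Energy bookkeeping (friction removes W_f = μ_k N d):
mgh = ½mv² + μ_k m g d
W_f = μ_k mg d = (0.13)(5.11)(9.81)(15.6) = 101.7 J
½mv² = mgh − W_f = 907.34 − 101.7 = 805.67 J
v = √(2 × 805.67/5.11) = 17.76 m/s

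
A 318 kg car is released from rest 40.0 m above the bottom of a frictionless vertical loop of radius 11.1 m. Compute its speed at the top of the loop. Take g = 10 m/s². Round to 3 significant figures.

Energy conservation: mgh = ½mv_top² + mg(2r)
v_top² = 2g(h − 2r) = 2(10)(40.0 − 22.20) = 356.0
v_top = 18.87 m/s

v = 18.9 m/s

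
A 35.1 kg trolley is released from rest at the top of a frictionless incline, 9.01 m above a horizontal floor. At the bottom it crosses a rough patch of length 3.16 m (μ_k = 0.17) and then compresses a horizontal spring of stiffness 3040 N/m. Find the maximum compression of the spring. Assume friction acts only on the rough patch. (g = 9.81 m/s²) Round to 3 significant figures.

x = 1.39 m

Initial energy: E₁ = mgh = (35.1)(9.81)(9.01) = 3102.4 J
Friction removes W_f = μ_k mg d = (0.17)(35.1)(9.81)(3.16) = 185.0 J
Energy reaching the spring: E = 3102.4 − 185.0 = 2917.4 J
At max compression ½kx² = E ⇒ x = √(2E/k) = √(2 × 2917.4/3040) = 1.385 m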